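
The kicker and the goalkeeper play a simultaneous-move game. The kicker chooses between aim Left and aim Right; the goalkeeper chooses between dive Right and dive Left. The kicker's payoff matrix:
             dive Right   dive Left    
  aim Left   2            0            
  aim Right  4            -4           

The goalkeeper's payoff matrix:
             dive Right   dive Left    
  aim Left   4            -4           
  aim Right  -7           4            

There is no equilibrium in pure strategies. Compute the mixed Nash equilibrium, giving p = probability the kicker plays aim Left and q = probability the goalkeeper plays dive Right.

In a mixed equilibrium the goalkeeper is indifferent between dive Right and dive Left; this condition fixes p.
  the goalkeeper's payoff to dive Right: p·4 + (1−p)·(-7) = 11p - 7
  the goalkeeper's payoff to dive Left: p·(-4) + (1−p)·4 = -8p + 4
  11p - 7 = -8p + 4  ⇒  19p = 11  ⇒  p = 11/19.
In a mixed equilibrium the kicker is indifferent between aim Left and aim Right; this condition fixes q.
  the kicker's payoff to aim Left: q·2 + (1−q)·0 = 2q
  the kicker's payoff to aim Right: q·4 + (1−q)·(-4) = 8q - 4
  2q = 8q - 4  ⇒  -6q = -4  ⇒  q = 2/3.

p = 11/19, q = 2/3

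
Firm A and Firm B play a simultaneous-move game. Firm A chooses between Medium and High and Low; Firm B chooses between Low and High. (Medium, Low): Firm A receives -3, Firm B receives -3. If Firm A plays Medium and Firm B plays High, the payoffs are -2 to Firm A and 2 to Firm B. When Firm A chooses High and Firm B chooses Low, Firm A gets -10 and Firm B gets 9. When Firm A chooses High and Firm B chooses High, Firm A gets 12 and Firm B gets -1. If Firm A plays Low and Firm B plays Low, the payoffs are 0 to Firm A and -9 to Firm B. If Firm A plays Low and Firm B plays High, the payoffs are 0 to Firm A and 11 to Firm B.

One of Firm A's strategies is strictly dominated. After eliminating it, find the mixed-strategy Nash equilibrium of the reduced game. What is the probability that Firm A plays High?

p = 2/3

Firm A's strategy Medium is strictly dominated by Low: 0 > -3 and 0 > -2. Eliminate Medium.
Firm B's indifference between Low and High determines Firm A's mixing probability p:
  Firm B's payoff to Low: p·9 + (1−p)·(-9) = 18p - 9
  Firm B's payoff to High: p·(-1) + (1−p)·11 = -12p + 11
  18p - 9 = -12p + 11  ⇒  30p = 20  ⇒  p = 2/3.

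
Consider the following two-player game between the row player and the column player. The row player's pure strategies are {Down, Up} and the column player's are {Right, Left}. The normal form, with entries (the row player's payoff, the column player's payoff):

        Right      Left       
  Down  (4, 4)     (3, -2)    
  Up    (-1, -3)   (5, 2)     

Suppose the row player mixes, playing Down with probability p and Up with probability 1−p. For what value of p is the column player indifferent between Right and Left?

p = 5/11

For the column player to be willing to mix, the column player must be indifferent between Right and Left, which pins down the row player's mix.
  the column player's payoff to Right: p·4 + (1−p)·(-3) = 7p - 3
  the column player's payoff to Left: p·(-2) + (1−p)·2 = -4p + 2
  7p - 3 = -4p + 2  ⇒  11p = 5  ⇒  p = 5/11.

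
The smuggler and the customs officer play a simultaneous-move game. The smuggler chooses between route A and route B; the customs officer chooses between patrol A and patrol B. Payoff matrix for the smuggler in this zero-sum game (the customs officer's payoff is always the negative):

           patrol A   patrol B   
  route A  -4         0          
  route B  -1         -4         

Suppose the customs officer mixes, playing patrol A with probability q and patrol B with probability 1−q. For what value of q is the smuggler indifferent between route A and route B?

q = 4/7

Set the smuggler's expected payoff from route A equal to that from route B:
  the smuggler's expected payoff from route A: q·(-4) + (1−q)·0 = -4q
  the smuggler's expected payoff from route B: q·(-1) + (1−q)·(-4) = 3q - 4
  -4q = 3q - 4  ⇒  -7q = -4  ⇒  q = 4/7.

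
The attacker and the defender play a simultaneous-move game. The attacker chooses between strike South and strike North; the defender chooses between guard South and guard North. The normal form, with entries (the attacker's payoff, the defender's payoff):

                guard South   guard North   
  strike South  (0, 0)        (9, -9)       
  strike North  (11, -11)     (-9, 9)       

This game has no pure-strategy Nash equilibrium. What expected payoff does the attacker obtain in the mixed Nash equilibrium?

In a mixed equilibrium the attacker is indifferent between strike South and strike North; this condition fixes q.
  the attacker's payoff from strike South: q·0 + (1−q)·9 = -9q + 9
  the attacker's payoff from strike North: q·11 + (1−q)·(-9) = 20q - 9
  -9q + 9 = 20q - 9  ⇒  -29q = -18  ⇒  q = 18/29.
At equilibrium the attacker is indifferent across rows, so the attacker's payoff equals the payoff from strike South: (18/29)·0 + (11/29)·9 = 99/29.

99/29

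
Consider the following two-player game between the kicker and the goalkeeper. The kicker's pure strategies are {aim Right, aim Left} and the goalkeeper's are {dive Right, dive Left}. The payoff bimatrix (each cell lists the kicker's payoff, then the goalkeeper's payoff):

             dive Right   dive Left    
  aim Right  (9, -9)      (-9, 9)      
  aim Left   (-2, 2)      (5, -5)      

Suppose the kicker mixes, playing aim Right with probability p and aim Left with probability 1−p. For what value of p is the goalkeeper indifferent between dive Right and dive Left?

The goalkeeper's indifference between dive Right and dive Left determines the kicker's mixing probability p:
  the goalkeeper's payoff from dive Right: p·(-9) + (1−p)·2 = -11p + 2
  the goalkeeper's payoff from dive Left: p·9 + (1−p)·(-5) = 14p - 5
  -11p + 2 = 14p - 5  ⇒  -25p = -7  ⇒  p = 7/25.

p = 7/25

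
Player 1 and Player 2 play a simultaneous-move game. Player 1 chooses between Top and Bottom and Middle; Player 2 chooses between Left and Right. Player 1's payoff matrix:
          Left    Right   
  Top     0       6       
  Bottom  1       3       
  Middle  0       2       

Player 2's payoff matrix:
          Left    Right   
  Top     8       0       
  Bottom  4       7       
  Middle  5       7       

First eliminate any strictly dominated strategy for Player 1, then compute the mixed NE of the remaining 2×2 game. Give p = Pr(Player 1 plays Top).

p = 3/11

Player 1's strategy Middle is strictly dominated by Bottom: 1 > 0 and 3 > 2. Eliminate Middle.
In a mixed equilibrium Player 2 is indifferent between Left and Right; this condition fixes p.
  Player 2's payoff to Left: p·8 + (1−p)·4 = 4p + 4
  Player 2's payoff to Right: p·0 + (1−p)·7 = -7p + 7
  4p + 4 = -7p + 7  ⇒  11p = 3  ⇒  p = 3/11.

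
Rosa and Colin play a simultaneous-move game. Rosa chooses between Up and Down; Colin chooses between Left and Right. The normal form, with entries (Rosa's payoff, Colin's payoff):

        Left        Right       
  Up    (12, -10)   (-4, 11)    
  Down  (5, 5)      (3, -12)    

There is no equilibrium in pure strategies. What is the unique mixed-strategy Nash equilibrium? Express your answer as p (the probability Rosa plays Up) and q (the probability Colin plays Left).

In a mixed equilibrium Colin is indifferent between Left and Right; this condition fixes p.
  Colin's payoff from Left: p·(-10) + (1−p)·5 = -15p + 5
  Colin's payoff from Right: p·11 + (1−p)·(-12) = 23p - 12
  -15p + 5 = 23p - 12  ⇒  -38p = -17  ⇒  p = 17/38.
Colin's mix must leave Rosa indifferent between Up and Down.
  Rosa's expected payoff from Up: q·12 + (1−q)·(-4) = 16q - 4
  Rosa's expected payoff from Down: q·5 + (1−q)·3 = 2q + 3
  16q - 4 = 2q + 3  ⇒  14q = 7  ⇒  q = 1/2.

p = 17/38, q = 1/2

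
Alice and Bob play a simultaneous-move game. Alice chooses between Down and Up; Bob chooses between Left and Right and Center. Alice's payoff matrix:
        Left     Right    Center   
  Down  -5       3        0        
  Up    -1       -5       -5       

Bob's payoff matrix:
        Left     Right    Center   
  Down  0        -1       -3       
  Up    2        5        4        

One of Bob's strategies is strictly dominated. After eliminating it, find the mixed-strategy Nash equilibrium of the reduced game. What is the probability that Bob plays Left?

q = 2/3

Bob's strategy Center is strictly dominated by Right: -1 > -3 and 5 > 4. Eliminate Center.
Alice's indifference between Down and Up determines Bob's mixing probability q:
  Alice's payoff to Down: q·(-5) + (1−q)·3 = -8q + 3
  Alice's payoff to Up: q·(-1) + (1−q)·(-5) = 4q - 5
  -8q + 3 = 4q - 5  ⇒  -12q = -8  ⇒  q = 2/3.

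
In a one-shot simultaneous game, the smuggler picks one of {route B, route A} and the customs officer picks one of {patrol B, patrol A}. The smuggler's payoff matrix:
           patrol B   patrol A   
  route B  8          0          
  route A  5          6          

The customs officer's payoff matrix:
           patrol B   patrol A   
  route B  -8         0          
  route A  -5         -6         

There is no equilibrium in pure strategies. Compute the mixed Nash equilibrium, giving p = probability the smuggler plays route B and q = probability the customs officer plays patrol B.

p = 1/9, q = 2/3

The customs officer's indifference between patrol B and patrol A determines the smuggler's mixing probability p:
  the customs officer's payoff to patrol B: p·(-8) + (1−p)·(-5) = -3p - 5
  the customs officer's payoff to patrol A: p·0 + (1−p)·(-6) = 6p - 6
  -3p - 5 = 6p - 6  ⇒  -9p = -1  ⇒  p = 1/9.
For the smuggler to be willing to mix, the smuggler must be indifferent between route B and route A, which pins down the customs officer's mix.
  the smuggler's payoff to route B: q·8 + (1−q)·0 = 8q
  the smuggler's payoff to route A: q·5 + (1−q)·6 = -q + 6
  8q = -q + 6  ⇒  9q = 6  ⇒  q = 2/3.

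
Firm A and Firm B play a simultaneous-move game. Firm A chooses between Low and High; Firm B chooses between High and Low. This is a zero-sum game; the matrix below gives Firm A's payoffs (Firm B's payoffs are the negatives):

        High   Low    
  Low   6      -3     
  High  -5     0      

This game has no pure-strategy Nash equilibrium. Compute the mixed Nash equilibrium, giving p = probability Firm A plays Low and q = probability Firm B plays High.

p = 5/14, q = 3/14

In a mixed equilibrium Firm B is indifferent between High and Low; this condition fixes p.
  Firm B's payoff from High: p·(-6) + (1−p)·5 = -11p + 5
  Firm B's payoff from Low: p·3 + (1−p)·0 = 3p
  -11p + 5 = 3p  ⇒  -14p = -5  ⇒  p = 5/14.
Set Firm A's expected payoff from Low equal to that from High:
  Firm A's payoff from Low: q·6 + (1−q)·(-3) = 9q - 3
  Firm A's payoff from High: q·(-5) + (1−q)·0 = -5q
  9q - 3 = -5q  ⇒  14q = 3  ⇒  q = 3/14.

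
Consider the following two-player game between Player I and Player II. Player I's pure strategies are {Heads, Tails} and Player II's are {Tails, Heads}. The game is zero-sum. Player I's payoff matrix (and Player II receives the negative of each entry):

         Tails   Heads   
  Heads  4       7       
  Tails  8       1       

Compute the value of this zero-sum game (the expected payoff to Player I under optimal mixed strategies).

v = 26/5

Player I's indifference between Heads and Tails determines Player II's mixing probability q:
  Player I's payoff to Heads: q·4 + (1−q)·7 = -3q + 7
  Player I's payoff to Tails: q·8 + (1−q)·1 = 7q + 1
  -3q + 7 = 7q + 1  ⇒  -10q = -6  ⇒  q = 3/5.
The value is Player I's expected payoff against this mix (using Heads): (3/5)·4 + (2/5)·7 = 26/5.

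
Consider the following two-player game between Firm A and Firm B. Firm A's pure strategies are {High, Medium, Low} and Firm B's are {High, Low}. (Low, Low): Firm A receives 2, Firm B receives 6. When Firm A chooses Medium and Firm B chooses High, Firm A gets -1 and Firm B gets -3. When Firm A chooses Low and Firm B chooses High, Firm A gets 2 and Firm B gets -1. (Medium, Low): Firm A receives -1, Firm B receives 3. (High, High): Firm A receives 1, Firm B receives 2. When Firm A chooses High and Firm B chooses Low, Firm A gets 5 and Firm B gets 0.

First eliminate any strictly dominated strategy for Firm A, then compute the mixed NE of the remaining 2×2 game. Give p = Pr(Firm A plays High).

Firm A's strategy Medium is strictly dominated by Low: 2 > -1 and 2 > -1. Eliminate Medium.
In a mixed equilibrium Firm B is indifferent between High and Low; this condition fixes p.
  Firm B's payoff from High: p·2 + (1−p)·(-1) = 3p - 1
  Firm B's payoff from Low: p·0 + (1−p)·6 = -6p + 6
  3p - 1 = -6p + 6  ⇒  9p = 7  ⇒  p = 7/9.

p = 7/9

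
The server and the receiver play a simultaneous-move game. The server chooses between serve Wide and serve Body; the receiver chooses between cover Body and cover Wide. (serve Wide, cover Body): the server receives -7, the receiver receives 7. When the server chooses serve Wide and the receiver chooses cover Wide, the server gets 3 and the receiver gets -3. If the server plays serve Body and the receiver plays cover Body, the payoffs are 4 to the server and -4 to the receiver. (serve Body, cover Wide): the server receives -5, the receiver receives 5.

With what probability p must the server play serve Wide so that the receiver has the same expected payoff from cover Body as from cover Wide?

The server's mix must leave the receiver indifferent between cover Body and cover Wide.
  the receiver's expected payoff from cover Body: p·7 + (1−p)·(-4) = 11p - 4
  the receiver's expected payoff from cover Wide: p·(-3) + (1−p)·5 = -8p + 5
  11p - 4 = -8p + 5  ⇒  19p = 9  ⇒  p = 9/19.

p = 9/19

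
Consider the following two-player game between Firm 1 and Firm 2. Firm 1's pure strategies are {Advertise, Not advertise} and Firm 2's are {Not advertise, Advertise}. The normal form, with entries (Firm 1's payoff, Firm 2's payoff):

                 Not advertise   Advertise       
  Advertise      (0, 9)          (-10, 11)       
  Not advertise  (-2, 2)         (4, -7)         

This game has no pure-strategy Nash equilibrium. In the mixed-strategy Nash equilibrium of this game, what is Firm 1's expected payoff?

Firm 2's mix must leave Firm 1 indifferent between Advertise and Not advertise.
  Firm 1's payoff to Advertise: q·0 + (1−q)·(-10) = 10q - 10
  Firm 1's payoff to Not advertise: q·(-2) + (1−q)·4 = -6q + 4
  10q - 10 = -6q + 4  ⇒  16q = 14  ⇒  q = 7/8.
At equilibrium Firm 1 is indifferent across rows, so Firm 1's payoff equals the payoff from Advertise: (7/8)·0 + (1/8)·(-10) = -5/4.

-5/4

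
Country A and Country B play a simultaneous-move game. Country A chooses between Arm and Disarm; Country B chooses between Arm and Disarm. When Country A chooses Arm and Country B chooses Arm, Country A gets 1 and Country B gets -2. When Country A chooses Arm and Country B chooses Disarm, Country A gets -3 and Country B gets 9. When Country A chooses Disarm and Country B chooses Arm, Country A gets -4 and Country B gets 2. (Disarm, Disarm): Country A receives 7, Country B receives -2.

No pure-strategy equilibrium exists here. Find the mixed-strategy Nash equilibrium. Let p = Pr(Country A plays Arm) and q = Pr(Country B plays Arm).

p = 4/15, q = 2/3

Country A's mix must leave Country B indifferent between Arm and Disarm.
  Country B's payoff to Arm: p·(-2) + (1−p)·2 = -4p + 2
  Country B's payoff to Disarm: p·9 + (1−p)·(-2) = 11p - 2
  -4p + 2 = 11p - 2  ⇒  -15p = -4  ⇒  p = 4/15.
In a mixed equilibrium Country A is indifferent between Arm and Disarm; this condition fixes q.
  Country A's payoff from Arm: q·1 + (1−q)·(-3) = 4q - 3
  Country A's payoff from Disarm: q·(-4) + (1−q)·7 = -11q + 7
  4q - 3 = -11q + 7  ⇒  15q = 10  ⇒  q = 2/3.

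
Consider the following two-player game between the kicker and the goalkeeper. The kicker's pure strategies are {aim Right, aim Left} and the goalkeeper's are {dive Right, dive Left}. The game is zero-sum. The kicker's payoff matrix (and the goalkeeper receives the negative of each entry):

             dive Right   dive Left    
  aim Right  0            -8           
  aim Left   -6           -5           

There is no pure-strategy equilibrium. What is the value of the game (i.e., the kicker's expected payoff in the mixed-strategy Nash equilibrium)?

v = -16/3

For the kicker to be willing to mix, the kicker must be indifferent between aim Right and aim Left, which pins down the goalkeeper's mix.
  the kicker's payoff from aim Right: q·0 + (1−q)·(-8) = 8q - 8
  the kicker's payoff from aim Left: q·(-6) + (1−q)·(-5) = -q - 5
  8q - 8 = -q - 5  ⇒  9q = 3  ⇒  q = 1/3.
The value is the kicker's expected payoff against this mix (using aim Right): (1/3)·0 + (2/3)·(-8) = -16/3.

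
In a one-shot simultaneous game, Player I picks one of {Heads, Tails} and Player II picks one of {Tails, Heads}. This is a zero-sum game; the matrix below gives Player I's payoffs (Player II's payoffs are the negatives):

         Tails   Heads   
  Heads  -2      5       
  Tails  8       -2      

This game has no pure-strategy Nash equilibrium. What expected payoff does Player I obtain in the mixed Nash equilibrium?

36/17

For Player I to be willing to mix, Player I must be indifferent between Heads and Tails, which pins down Player II's mix.
  Player I's payoff to Heads: q·(-2) + (1−q)·5 = -7q + 5
  Player I's payoff to Tails: q·8 + (1−q)·(-2) = 10q - 2
  -7q + 5 = 10q - 2  ⇒  -17q = -7  ⇒  q = 7/17.
At equilibrium Player I is indifferent across rows, so Player I's payoff equals the payoff from Heads: (7/17)·(-2) + (10/17)·5 = 36/17.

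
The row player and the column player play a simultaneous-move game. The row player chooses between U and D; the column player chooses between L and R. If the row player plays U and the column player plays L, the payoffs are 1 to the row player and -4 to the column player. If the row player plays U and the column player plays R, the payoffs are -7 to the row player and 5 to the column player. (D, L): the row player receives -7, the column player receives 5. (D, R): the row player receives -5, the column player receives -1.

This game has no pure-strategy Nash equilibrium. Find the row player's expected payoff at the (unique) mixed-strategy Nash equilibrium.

The row player's indifference between U and D determines the column player's mixing probability q:
  the row player's expected payoff from U: q·1 + (1−q)·(-7) = 8q - 7
  the row player's expected payoff from D: q·(-7) + (1−q)·(-5) = -2q - 5
  8q - 7 = -2q - 5  ⇒  10q = 2  ⇒  q = 1/5.
At equilibrium the row player is indifferent across rows, so the row player's payoff equals the payoff from U: (1/5)·1 + (4/5)·(-7) = -27/5.

-27/5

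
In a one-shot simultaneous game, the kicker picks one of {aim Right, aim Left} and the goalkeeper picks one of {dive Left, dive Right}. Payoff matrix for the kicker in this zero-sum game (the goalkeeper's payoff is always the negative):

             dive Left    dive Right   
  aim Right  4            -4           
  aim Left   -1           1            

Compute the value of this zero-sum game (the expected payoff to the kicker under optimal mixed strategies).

In a mixed equilibrium the kicker is indifferent between aim Right and aim Left; this condition fixes q.
  the kicker's expected payoff from aim Right: q·4 + (1−q)·(-4) = 8q - 4
  the kicker's expected payoff from aim Left: q·(-1) + (1−q)·1 = -2q + 1
  8q - 4 = -2q + 1  ⇒  10q = 5  ⇒  q = 1/2.
The value is the kicker's expected payoff against this mix (using aim Right): (1/2)·4 + (1/2)·(-4) = 0.

v = 0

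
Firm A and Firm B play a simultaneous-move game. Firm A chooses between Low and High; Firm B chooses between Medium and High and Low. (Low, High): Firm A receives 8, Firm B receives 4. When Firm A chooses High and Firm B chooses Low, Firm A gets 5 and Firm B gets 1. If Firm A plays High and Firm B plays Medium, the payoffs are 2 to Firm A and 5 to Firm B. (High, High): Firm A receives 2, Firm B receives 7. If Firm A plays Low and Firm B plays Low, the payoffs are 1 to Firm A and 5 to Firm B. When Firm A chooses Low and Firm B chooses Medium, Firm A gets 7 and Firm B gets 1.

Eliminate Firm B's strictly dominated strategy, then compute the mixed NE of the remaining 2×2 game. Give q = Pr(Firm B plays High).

Firm B's strategy Medium is strictly dominated by High: 4 > 1 and 7 > 5. Eliminate Medium.
Firm B's mix must leave Firm A indifferent between Low and High.
  Firm A's expected payoff from Low: q·8 + (1−q)·1 = 7q + 1
  Firm A's expected payoff from High: q·2 + (1−q)·5 = -3q + 5
  7q + 1 = -3q + 5  ⇒  10q = 4  ⇒  q = 2/5.

q = 2/5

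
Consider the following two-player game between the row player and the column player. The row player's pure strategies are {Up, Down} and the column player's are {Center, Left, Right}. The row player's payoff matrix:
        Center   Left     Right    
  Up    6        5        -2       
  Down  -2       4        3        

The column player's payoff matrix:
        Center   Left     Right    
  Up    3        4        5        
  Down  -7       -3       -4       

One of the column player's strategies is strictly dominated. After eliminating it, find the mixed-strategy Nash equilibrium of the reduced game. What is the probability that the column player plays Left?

The column player's strategy Center is strictly dominated by Right: 5 > 3 and -4 > -7. Eliminate Center.
For the row player to be willing to mix, the row player must be indifferent between Up and Down, which pins down the column player's mix.
  the row player's payoff to Up: q·5 + (1−q)·(-2) = 7q - 2
  the row player's payoff to Down: q·4 + (1−q)·3 = q + 3
  7q - 2 = q + 3  ⇒  6q = 5  ⇒  q = 5/6.

q = 5/6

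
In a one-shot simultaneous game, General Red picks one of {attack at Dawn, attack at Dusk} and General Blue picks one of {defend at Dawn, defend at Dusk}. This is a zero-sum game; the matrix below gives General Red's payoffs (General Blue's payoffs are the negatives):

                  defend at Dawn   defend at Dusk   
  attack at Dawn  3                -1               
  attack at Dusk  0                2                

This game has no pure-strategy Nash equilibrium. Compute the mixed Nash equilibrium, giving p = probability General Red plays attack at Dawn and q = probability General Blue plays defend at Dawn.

p = 1/3, q = 1/2

General Blue's indifference between defend at Dawn and defend at Dusk determines General Red's mixing probability p:
  General Blue's expected payoff from defend at Dawn: p·(-3) + (1−p)·0 = -3p
  General Blue's expected payoff from defend at Dusk: p·1 + (1−p)·(-2) = 3p - 2
  -3p = 3p - 2  ⇒  -6p = -2  ⇒  p = 1/3.
For General Red to be willing to mix, General Red must be indifferent between attack at Dawn and attack at Dusk, which pins down General Blue's mix.
  General Red's expected payoff from attack at Dawn: q·3 + (1−q)·(-1) = 4q - 1
  General Red's expected payoff from attack at Dusk: q·0 + (1−q)·2 = -2q + 2
  4q - 1 = -2q + 2  ⇒  6q = 3  ⇒  q = 1/2.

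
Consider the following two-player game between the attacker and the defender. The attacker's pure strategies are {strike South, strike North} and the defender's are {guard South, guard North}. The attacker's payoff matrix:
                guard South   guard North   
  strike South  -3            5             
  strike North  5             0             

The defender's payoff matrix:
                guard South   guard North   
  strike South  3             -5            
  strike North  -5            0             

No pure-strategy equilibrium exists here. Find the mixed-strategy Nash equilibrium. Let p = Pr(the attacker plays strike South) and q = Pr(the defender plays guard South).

p = 5/13, q = 5/13

Set the defender's expected payoff from guard South equal to that from guard North:
  the defender's payoff from guard South: p·3 + (1−p)·(-5) = 8p - 5
  the defender's payoff from guard North: p·(-5) + (1−p)·0 = -5p
  8p - 5 = -5p  ⇒  13p = 5  ⇒  p = 5/13.
In a mixed equilibrium the attacker is indifferent between strike South and strike North; this condition fixes q.
  the attacker's payoff from strike South: q·(-3) + (1−q)·5 = -8q + 5
  the attacker's payoff from strike North: q·5 + (1−q)·0 = 5q
  -8q + 5 = 5q  ⇒  -13q = -5  ⇒  q = 5/13.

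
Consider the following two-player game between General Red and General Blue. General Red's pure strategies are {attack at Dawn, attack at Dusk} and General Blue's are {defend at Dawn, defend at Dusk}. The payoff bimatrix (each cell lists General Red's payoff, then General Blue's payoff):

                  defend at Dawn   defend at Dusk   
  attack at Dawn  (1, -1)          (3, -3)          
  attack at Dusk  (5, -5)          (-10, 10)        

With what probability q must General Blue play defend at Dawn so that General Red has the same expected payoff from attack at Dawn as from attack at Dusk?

General Blue's mix must leave General Red indifferent between attack at Dawn and attack at Dusk.
  General Red's payoff from attack at Dawn: q·1 + (1−q)·3 = -2q + 3
  General Red's payoff from attack at Dusk: q·5 + (1−q)·(-10) = 15q - 10
  -2q + 3 = 15q - 10  ⇒  -17q = -13  ⇒  q = 13/17.

q = 13/17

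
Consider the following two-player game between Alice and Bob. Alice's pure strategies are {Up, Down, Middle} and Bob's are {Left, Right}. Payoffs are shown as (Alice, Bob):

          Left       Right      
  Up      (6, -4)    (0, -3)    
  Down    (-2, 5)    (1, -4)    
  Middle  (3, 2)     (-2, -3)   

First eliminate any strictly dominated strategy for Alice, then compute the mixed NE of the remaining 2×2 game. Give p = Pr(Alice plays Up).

p = 9/10

Alice's strategy Middle is strictly dominated by Up: 6 > 3 and 0 > -2. Eliminate Middle.
Set Bob's expected payoff from Left equal to that from Right:
  Bob's expected payoff from Left: p·(-4) + (1−p)·5 = -9p + 5
  Bob's expected payoff from Right: p·(-3) + (1−p)·(-4) = p - 4
  -9p + 5 = p - 4  ⇒  -10p = -9  ⇒  p = 9/10.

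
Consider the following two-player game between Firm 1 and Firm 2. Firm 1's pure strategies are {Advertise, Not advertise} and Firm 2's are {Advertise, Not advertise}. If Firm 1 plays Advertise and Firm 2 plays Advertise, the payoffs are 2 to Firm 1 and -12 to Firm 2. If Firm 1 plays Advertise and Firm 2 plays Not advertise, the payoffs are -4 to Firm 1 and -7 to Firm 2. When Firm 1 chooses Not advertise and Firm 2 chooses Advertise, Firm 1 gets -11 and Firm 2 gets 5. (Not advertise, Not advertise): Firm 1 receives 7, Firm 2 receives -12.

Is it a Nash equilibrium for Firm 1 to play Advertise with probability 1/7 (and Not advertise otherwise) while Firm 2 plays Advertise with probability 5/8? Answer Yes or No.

No

Given Firm 1's mix p = 1/7, Firm 2's payoff from Advertise is 18/7 but from Not advertise is -79/7. Firm 2 strictly prefers Advertise, so Firm 2 would not mix.
So the proposed profile is not a Nash equilibrium.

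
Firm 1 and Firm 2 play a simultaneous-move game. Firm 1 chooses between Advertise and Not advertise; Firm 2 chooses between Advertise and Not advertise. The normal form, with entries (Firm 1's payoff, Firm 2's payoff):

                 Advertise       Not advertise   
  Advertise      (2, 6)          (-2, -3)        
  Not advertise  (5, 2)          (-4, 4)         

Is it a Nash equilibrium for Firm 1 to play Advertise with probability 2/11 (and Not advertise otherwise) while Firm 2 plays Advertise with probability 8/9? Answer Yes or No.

Given Firm 2's mix q = 8/9, Firm 1's payoff from Advertise is 14/9 but from Not advertise is 4. Firm 1 strictly prefers Not advertise, so Firm 1 would not mix.
So the proposed profile is not a Nash equilibrium.

No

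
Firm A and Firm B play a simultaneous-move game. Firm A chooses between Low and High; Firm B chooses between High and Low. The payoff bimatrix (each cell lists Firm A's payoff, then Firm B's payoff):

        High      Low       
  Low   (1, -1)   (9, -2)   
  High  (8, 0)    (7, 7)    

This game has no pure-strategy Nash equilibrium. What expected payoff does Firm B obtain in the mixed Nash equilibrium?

-7/8

Firm B's indifference between High and Low determines Firm A's mixing probability p:
  Firm B's payoff from High: p·(-1) + (1−p)·0 = -p
  Firm B's payoff from Low: p·(-2) + (1−p)·7 = -9p + 7
  -p = -9p + 7  ⇒  8p = 7  ⇒  p = 7/8.
At equilibrium Firm B is indifferent across columns, so Firm B's payoff equals the payoff from High: (7/8)·(-1) + (1/8)·0 = -7/8.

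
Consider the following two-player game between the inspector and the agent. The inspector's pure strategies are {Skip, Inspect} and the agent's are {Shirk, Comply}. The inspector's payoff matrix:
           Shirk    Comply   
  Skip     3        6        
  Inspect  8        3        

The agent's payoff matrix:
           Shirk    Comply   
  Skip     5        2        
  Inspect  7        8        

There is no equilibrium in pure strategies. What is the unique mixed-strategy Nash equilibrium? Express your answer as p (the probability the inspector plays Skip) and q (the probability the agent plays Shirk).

p = 1/4, q = 3/8

The inspector's mix must leave the agent indifferent between Shirk and Comply.
  the agent's payoff to Shirk: p·5 + (1−p)·7 = -2p + 7
  the agent's payoff to Comply: p·2 + (1−p)·8 = -6p + 8
  -2p + 7 = -6p + 8  ⇒  4p = 1  ⇒  p = 1/4.
The agent's mix must leave the inspector indifferent between Skip and Inspect.
  the inspector's expected payoff from Skip: q·3 + (1−q)·6 = -3q + 6
  the inspector's expected payoff from Inspect: q·8 + (1−q)·3 = 5q + 3
  -3q + 6 = 5q + 3  ⇒  -8q = -3  ⇒  q = 3/8.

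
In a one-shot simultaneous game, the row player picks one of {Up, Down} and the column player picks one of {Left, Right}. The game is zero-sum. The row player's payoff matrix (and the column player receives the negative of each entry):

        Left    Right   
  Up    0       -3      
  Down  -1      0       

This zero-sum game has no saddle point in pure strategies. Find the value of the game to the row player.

In a mixed equilibrium the row player is indifferent between Up and Down; this condition fixes q.
  the row player's payoff to Up: q·0 + (1−q)·(-3) = 3q - 3
  the row player's payoff to Down: q·(-1) + (1−q)·0 = -q
  3q - 3 = -q  ⇒  4q = 3  ⇒  q = 3/4.
The value is the row player's expected payoff against this mix (using Up): (3/4)·0 + (1/4)·(-3) = -3/4.

v = -3/4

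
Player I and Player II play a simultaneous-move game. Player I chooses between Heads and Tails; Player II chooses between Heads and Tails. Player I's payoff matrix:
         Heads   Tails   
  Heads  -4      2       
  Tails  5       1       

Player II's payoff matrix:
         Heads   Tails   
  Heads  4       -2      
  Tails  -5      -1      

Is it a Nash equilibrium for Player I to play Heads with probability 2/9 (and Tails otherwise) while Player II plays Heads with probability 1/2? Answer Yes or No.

No

Given Player I's mix p = 2/9, Player II's payoff from Heads is -3 but from Tails is -11/9. Player II strictly prefers Tails, so Player II would not mix.
So the proposed profile is not a Nash equilibrium.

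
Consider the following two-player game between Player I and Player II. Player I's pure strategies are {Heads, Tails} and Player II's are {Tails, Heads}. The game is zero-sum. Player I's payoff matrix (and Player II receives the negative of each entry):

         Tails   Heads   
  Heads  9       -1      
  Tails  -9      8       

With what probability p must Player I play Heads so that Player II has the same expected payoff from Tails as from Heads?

p = 17/27

Set Player II's expected payoff from Tails equal to that from Heads:
  Player II's payoff from Tails: p·(-9) + (1−p)·9 = -18p + 9
  Player II's payoff from Heads: p·1 + (1−p)·(-8) = 9p - 8
  -18p + 9 = 9p - 8  ⇒  -27p = -17  ⇒  p = 17/27.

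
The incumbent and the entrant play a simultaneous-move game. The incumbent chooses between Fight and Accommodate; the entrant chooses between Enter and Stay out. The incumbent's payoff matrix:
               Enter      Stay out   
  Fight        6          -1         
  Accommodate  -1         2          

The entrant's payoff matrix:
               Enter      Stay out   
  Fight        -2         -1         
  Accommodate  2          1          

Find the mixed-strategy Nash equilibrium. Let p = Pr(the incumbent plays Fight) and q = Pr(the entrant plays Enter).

p = 1/2, q = 3/10

Set the entrant's expected payoff from Enter equal to that from Stay out:
  the entrant's payoff from Enter: p·(-2) + (1−p)·2 = -4p + 2
  the entrant's payoff from Stay out: p·(-1) + (1−p)·1 = -2p + 1
  -4p + 2 = -2p + 1  ⇒  -2p = -1  ⇒  p = 1/2.
Set the incumbent's expected payoff from Fight equal to that from Accommodate:
  the incumbent's expected payoff from Fight: q·6 + (1−q)·(-1) = 7q - 1
  the incumbent's expected payoff from Accommodate: q·(-1) + (1−q)·2 = -3q + 2
  7q - 1 = -3q + 2  ⇒  10q = 3  ⇒  q = 3/10.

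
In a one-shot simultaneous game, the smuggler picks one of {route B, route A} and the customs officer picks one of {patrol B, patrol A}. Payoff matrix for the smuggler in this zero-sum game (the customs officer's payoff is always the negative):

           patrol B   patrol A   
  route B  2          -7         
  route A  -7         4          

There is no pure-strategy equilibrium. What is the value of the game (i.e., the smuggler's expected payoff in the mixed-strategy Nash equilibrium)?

Set the smuggler's expected payoff from route B equal to that from route A:
  the smuggler's expected payoff from route B: q·2 + (1−q)·(-7) = 9q - 7
  the smuggler's expected payoff from route A: q·(-7) + (1−q)·4 = -11q + 4
  9q - 7 = -11q + 4  ⇒  20q = 11  ⇒  q = 11/20.
The value is the smuggler's expected payoff against this mix (using route B): (11/20)·2 + (9/20)·(-7) = -41/20.

v = -41/20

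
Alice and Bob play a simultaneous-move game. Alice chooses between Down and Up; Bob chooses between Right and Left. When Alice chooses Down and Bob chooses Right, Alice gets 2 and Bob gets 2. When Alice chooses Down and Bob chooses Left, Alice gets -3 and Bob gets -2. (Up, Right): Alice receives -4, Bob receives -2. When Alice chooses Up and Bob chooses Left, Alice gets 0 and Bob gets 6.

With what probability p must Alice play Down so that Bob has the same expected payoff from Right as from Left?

Set Bob's expected payoff from Right equal to that from Left:
  Bob's payoff to Right: p·2 + (1−p)·(-2) = 4p - 2
  Bob's payoff to Left: p·(-2) + (1−p)·6 = -8p + 6
  4p - 2 = -8p + 6  ⇒  12p = 8  ⇒  p = 2/3.

p = 2/3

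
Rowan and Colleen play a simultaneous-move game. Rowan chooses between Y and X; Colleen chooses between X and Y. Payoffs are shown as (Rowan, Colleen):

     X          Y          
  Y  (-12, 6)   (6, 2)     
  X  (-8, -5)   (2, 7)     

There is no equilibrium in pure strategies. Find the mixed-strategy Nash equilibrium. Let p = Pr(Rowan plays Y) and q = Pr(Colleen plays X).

Rowan's mix must leave Colleen indifferent between X and Y.
  Colleen's payoff to X: p·6 + (1−p)·(-5) = 11p - 5
  Colleen's payoff to Y: p·2 + (1−p)·7 = -5p + 7
  11p - 5 = -5p + 7  ⇒  16p = 12  ⇒  p = 3/4.
For Rowan to be willing to mix, Rowan must be indifferent between Y and X, which pins down Colleen's mix.
  Rowan's expected payoff from Y: q·(-12) + (1−q)·6 = -18q + 6
  Rowan's expected payoff from X: q·(-8) + (1−q)·2 = -10q + 2
  -18q + 6 = -10q + 2  ⇒  -8q = -4  ⇒  q = 1/2.

p = 3/4, q = 1/2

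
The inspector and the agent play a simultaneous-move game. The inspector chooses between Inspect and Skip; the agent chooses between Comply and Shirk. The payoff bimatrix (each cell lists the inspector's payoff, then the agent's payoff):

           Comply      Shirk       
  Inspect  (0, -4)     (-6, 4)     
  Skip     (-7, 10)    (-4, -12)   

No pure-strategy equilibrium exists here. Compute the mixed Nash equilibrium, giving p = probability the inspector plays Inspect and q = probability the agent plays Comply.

p = 11/15, q = 2/9

The inspector's mix must leave the agent indifferent between Comply and Shirk.
  the agent's payoff from Comply: p·(-4) + (1−p)·10 = -14p + 10
  the agent's payoff from Shirk: p·4 + (1−p)·(-12) = 16p - 12
  -14p + 10 = 16p - 12  ⇒  -30p = -22  ⇒  p = 11/15.
For the inspector to be willing to mix, the inspector must be indifferent between Inspect and Skip, which pins down the agent's mix.
  the inspector's payoff to Inspect: q·0 + (1−q)·(-6) = 6q - 6
  the inspector's payoff to Skip: q·(-7) + (1−q)·(-4) = -3q - 4
  6q - 6 = -3q - 4  ⇒  9q = 2  ⇒  q = 2/9.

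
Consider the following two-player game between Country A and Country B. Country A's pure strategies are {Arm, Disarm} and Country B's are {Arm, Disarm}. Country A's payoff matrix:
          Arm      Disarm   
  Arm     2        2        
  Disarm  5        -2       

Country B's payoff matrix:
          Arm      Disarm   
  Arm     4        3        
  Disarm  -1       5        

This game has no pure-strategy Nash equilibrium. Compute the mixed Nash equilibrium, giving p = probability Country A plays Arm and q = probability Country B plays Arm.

Country A's mix must leave Country B indifferent between Arm and Disarm.
  Country B's payoff from Arm: p·4 + (1−p)·(-1) = 5p - 1
  Country B's payoff from Disarm: p·3 + (1−p)·5 = -2p + 5
  5p - 1 = -2p + 5  ⇒  7p = 6  ⇒  p = 6/7.
Country A's indifference between Arm and Disarm determines Country B's mixing probability q:
  Country A's expected payoff from Arm: q·2 + (1−q)·2 = 2
  Country A's expected payoff from Disarm: q·5 + (1−q)·(-2) = 7q - 2
  2 = 7q - 2  ⇒  -7q = -4  ⇒  q = 4/7.

p = 6/7, q = 4/7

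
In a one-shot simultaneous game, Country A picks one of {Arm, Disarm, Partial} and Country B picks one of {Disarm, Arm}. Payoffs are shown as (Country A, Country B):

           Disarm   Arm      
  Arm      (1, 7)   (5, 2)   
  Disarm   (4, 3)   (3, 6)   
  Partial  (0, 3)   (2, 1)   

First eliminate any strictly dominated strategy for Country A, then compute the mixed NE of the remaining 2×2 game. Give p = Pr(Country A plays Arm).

Country A's strategy Partial is strictly dominated by Arm: 1 > 0 and 5 > 2. Eliminate Partial.
For Country B to be willing to mix, Country B must be indifferent between Disarm and Arm, which pins down Country A's mix.
  Country B's expected payoff from Disarm: p·7 + (1−p)·3 = 4p + 3
  Country B's expected payoff from Arm: p·2 + (1−p)·6 = -4p + 6
  4p + 3 = -4p + 6  ⇒  8p = 3  ⇒  p = 3/8.

p = 3/8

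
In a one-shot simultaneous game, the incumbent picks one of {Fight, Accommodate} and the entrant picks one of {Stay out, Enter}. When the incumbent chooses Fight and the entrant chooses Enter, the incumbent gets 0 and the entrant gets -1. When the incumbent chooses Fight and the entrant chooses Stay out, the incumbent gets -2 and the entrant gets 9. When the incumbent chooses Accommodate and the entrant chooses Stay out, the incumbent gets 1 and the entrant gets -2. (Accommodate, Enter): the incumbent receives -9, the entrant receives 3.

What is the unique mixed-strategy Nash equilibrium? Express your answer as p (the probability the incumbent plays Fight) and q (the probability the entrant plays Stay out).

Set the entrant's expected payoff from Stay out equal to that from Enter:
  the entrant's payoff from Stay out: p·9 + (1−p)·(-2) = 11p - 2
  the entrant's payoff from Enter: p·(-1) + (1−p)·3 = -4p + 3
  11p - 2 = -4p + 3  ⇒  15p = 5  ⇒  p = 1/3.
Set the incumbent's expected payoff from Fight equal to that from Accommodate:
  the incumbent's payoff to Fight: q·(-2) + (1−q)·0 = -2q
  the incumbent's payoff to Accommodate: q·1 + (1−q)·(-9) = 10q - 9
  -2q = 10q - 9  ⇒  -12q = -9  ⇒  q = 3/4.

p = 1/3, q = 3/4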